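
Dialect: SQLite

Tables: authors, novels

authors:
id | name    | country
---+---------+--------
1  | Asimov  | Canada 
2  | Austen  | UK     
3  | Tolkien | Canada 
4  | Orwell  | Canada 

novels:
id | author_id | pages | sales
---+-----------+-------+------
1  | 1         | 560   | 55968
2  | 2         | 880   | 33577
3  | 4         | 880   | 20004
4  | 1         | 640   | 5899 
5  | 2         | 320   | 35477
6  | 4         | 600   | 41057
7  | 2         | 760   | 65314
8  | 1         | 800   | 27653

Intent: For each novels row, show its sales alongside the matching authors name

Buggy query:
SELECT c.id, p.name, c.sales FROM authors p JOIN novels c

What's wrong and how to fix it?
Bug: Missing join condition: each novels row is matched to all authors rows instead of just its own

Fix: Add ON c.author_id = p.id to the JOIN

Corrected query:
SELECT c.id, p.name, c.sales FROM authors p JOIN novels c ON c.author_id = p.id

Result:
id | name   | sales
---+--------+------
1  | Asimov | 55968
2  | Austen | 33577
3  | Orwell | 20004
4  | Asimov | 5899 
5  | Austen | 35477
6  | Orwell | 41057
7  | Austen | 65314
8  | Asimov | 27653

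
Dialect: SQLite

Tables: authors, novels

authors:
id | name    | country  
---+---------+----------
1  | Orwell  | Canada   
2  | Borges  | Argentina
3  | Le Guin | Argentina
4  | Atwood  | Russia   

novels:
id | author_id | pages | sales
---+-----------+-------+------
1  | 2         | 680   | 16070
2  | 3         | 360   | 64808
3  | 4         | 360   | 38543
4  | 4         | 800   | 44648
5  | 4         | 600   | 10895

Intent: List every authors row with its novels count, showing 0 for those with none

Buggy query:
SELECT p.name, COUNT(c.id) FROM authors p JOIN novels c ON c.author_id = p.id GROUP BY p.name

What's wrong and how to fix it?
Bug: An inner join excludes parents with zero children

Fix: Switch to LEFT JOIN to retain unmatched parent rows

Corrected query:
SELECT p.name, COUNT(c.id) FROM authors p LEFT JOIN novels c ON c.author_id = p.id GROUP BY p.name

Result:
name    | COUNT(c.id)
--------+------------
Atwood  | 3          
Borges  | 1          
Le Guin | 1          
Orwell  | 0          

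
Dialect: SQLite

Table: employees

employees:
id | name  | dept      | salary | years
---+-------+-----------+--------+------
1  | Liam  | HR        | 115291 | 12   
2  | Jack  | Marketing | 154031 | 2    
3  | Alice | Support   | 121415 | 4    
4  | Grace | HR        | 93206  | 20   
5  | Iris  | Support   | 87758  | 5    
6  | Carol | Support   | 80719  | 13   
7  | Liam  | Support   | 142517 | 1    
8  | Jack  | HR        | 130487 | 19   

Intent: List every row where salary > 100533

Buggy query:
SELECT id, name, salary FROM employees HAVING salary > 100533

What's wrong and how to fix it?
Bug: HAVING filters the output of aggregation, but this query has no GROUP BY and no aggregate functions, so SQLite rejects it (HAVING clause on a non-aggregate query); the condition here is per row

Fix: Use WHERE for row-level filtering

Corrected query:
SELECT id, name, salary FROM employees WHERE salary > 100533

Result:
id | name  | salary
---+-------+-------
1  | Liam  | 115291
2  | Jack  | 154031
3  | Alice | 121415
7  | Liam  | 142517
8  | Jack  | 130487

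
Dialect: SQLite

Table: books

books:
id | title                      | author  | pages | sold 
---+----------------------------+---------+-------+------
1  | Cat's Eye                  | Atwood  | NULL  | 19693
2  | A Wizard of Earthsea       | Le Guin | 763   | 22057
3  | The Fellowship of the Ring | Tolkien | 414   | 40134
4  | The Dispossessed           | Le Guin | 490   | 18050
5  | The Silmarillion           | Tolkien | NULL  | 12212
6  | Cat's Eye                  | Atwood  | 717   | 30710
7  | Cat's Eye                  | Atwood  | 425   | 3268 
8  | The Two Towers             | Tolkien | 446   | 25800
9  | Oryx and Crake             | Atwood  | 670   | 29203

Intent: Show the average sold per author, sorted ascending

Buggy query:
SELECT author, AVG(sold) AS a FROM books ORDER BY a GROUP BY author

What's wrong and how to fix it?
Bug: ORDER BY appears before GROUP BY; SQL clause order requires GROUP BY first

Fix: Move ORDER BY to the end, after GROUP BY

Corrected query:
SELECT author, AVG(sold) AS a FROM books GROUP BY author ORDER BY a

Result:
author  | a           
--------+-------------
Le Guin | 20053.5     
Atwood  | 20718.5     
Tolkien | 26048.666667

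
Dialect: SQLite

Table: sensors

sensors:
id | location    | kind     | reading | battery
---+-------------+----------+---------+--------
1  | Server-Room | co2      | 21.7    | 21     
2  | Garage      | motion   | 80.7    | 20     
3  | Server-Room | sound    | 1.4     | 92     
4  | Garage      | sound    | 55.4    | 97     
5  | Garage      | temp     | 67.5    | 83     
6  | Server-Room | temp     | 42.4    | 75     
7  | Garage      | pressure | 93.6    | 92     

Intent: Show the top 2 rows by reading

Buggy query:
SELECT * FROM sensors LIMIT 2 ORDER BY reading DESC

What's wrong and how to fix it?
Bug: LIMIT must come after ORDER BY

Fix: Swap the clauses: ORDER BY first, then LIMIT

Corrected query:
SELECT * FROM sensors ORDER BY reading DESC LIMIT 2

Result:
id | location | kind     | reading | battery
---+----------+----------+---------+--------
7  | Garage   | pressure | 93.6    | 92     
2  | Garage   | motion   | 80.7    | 20     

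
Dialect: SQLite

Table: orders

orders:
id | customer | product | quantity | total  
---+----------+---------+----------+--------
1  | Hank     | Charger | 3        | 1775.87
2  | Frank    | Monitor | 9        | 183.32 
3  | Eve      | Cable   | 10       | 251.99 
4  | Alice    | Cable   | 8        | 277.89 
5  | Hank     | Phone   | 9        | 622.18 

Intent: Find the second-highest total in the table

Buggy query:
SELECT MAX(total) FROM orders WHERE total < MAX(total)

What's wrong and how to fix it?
Bug: The inner MAX is an aggregate inside WHERE, which is not allowed

Fix: Put the inner MAX in a scalar subquery

Corrected query:
SELECT MAX(total) FROM orders WHERE total < (SELECT MAX(total) FROM orders)

Result:
MAX(total)
----------
622.18    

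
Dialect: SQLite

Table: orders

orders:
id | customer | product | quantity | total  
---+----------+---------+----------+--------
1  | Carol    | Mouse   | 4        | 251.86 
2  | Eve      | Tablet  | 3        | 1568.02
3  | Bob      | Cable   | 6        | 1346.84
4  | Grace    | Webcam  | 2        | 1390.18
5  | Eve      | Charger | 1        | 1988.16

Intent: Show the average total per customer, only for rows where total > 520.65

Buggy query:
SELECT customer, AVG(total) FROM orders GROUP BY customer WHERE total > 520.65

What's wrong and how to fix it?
Bug: WHERE cannot follow GROUP BY

Fix: Place WHERE between FROM and GROUP BY

Corrected query:
SELECT customer, AVG(total) FROM orders WHERE total > 520.65 GROUP BY customer

Result:
customer | AVG(total)
---------+-----------
Bob      | 1346.84   
Eve      | 1778.09   
Grace    | 1390.18   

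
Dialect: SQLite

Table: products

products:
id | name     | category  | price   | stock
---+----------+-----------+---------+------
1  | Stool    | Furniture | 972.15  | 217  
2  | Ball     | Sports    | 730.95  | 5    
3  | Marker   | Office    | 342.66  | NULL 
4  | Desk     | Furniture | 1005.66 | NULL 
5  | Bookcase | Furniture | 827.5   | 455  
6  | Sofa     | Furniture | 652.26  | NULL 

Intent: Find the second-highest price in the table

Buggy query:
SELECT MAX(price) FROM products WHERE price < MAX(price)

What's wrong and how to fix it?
Bug: The inner MAX is an aggregate inside WHERE, which is not allowed

Fix: Put the inner MAX in a scalar subquery

Corrected query:
SELECT MAX(price) FROM products WHERE price < (SELECT MAX(price) FROM products)

Result:
MAX(price)
----------
972.15    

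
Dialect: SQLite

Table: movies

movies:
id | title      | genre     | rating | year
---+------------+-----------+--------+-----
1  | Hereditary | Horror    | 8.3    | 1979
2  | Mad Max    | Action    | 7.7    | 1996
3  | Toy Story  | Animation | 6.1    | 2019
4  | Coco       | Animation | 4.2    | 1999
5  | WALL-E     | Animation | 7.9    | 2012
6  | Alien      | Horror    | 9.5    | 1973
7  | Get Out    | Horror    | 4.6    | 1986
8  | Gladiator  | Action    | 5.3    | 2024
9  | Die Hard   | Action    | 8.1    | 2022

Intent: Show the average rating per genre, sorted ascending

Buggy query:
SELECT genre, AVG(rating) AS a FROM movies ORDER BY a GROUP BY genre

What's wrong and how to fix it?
Bug: ORDER BY appears before GROUP BY; SQL clause order requires GROUP BY first

Fix: Reorder: SELECT … FROM … GROUP BY … ORDER BY …

Corrected query:
SELECT genre, AVG(rating) AS a FROM movies GROUP BY genre ORDER BY a

Result:
genre     | a       
----------+---------
Animation | 6.066667
Action    | 7.033333
Horror    | 7.466667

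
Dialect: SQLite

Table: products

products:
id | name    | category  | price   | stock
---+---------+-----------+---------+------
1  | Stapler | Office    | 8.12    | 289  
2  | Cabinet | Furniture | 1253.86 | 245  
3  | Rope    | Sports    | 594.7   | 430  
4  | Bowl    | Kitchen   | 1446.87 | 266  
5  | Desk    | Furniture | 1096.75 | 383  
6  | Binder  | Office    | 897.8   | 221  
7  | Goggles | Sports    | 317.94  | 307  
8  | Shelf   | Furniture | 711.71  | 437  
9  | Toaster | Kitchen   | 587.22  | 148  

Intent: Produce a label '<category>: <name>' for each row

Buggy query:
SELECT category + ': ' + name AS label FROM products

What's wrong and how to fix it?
Bug: SQLite uses || for string concatenation; + coerces text to numbers (yielding 0)

Fix: Use the || operator for string concatenation

Corrected query:
SELECT category || ': ' || name AS label FROM products

Result:
label             
------------------
Office: Stapler   
Furniture: Cabinet
Sports: Rope      
Kitchen: Bowl     
Furniture: Desk   
Office: Binder    
Sports: Goggles   
Furniture: Shelf  
Kitchen: Toaster  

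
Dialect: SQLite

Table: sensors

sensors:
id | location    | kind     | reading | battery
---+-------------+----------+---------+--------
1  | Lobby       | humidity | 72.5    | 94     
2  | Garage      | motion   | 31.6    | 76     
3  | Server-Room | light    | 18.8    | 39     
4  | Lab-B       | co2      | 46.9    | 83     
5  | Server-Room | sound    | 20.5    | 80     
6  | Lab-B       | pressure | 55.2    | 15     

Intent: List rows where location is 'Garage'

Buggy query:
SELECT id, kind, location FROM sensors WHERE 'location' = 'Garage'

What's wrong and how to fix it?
Bug: 'location' in single quotes is a string literal, not the column; the comparison is literal-vs-literal and never true

Fix: Reference the column as location without single quotes

Corrected query:
SELECT id, kind, location FROM sensors WHERE location = 'Garage'

Result:
id | kind   | location
---+--------+---------
2  | motion | Garage  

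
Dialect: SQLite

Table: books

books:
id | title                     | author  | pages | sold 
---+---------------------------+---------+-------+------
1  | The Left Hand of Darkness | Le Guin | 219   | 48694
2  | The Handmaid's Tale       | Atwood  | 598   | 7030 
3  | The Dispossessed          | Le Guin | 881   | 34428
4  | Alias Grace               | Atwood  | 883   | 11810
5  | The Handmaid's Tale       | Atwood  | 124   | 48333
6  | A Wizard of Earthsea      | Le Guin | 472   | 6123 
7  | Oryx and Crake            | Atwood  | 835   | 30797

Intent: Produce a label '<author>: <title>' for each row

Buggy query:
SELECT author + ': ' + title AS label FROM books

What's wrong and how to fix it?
Bug: '+' is numeric addition; on text columns SQLite converts them to 0 instead of concatenating

Fix: Replace + with || to concatenate text

Corrected query:
SELECT author || ': ' || title AS label FROM books

Result:
label                             
----------------------------------
Le Guin: The Left Hand of Darkness
Atwood: The Handmaid's Tale       
Le Guin: The Dispossessed         
Atwood: Alias Grace               
Atwood: The Handmaid's Tale       
Le Guin: A Wizard of Earthsea     
Atwood: Oryx and Crake            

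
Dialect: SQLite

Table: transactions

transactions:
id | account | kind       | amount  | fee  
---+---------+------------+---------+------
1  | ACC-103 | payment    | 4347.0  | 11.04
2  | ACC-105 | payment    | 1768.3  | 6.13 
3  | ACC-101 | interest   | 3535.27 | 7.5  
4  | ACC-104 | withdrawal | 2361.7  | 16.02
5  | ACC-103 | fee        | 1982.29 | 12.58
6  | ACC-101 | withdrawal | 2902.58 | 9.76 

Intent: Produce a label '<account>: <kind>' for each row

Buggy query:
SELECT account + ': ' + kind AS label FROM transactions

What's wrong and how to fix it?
Bug: SQLite uses || for string concatenation; + coerces text to numbers (yielding 0)

Fix: Use the || operator for string concatenation

Corrected query:
SELECT account || ': ' || kind AS label FROM transactions

Result:
label              
-------------------
ACC-103: payment   
ACC-105: payment   
ACC-101: interest  
ACC-104: withdrawal
ACC-103: fee       
ACC-101: withdrawal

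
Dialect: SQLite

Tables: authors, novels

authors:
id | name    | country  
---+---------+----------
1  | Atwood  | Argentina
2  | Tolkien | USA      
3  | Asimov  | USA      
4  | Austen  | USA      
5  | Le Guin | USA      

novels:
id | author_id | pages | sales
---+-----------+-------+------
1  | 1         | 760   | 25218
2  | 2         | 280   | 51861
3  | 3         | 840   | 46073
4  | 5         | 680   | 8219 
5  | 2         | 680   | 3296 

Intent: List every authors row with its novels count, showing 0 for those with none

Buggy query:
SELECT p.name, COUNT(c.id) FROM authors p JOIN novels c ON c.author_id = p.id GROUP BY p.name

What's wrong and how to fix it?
Bug: An inner join excludes parents with zero children

Fix: Switch to LEFT JOIN to retain unmatched parent rows

Corrected query:
SELECT p.name, COUNT(c.id) FROM authors p LEFT JOIN novels c ON c.author_id = p.id GROUP BY p.name

Result:
name    | COUNT(c.id)
--------+------------
Asimov  | 1          
Atwood  | 1          
Austen  | 0          
Le Guin | 1          
Tolkien | 2          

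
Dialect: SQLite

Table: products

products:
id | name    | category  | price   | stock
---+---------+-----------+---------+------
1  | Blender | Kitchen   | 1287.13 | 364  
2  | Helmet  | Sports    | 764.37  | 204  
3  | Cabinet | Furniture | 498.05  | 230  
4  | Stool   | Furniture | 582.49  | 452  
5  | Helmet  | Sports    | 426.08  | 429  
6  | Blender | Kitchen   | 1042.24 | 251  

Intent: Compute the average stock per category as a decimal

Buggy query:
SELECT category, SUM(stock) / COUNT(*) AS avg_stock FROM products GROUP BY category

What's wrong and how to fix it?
Bug: Both operands are integers, so '/' performs integer division and truncates

Fix: Multiply by 1.0 (or CAST to REAL) to force floating-point division

Corrected query:
SELECT category, SUM(stock) * 1.0 / COUNT(*) AS avg_stock FROM products GROUP BY category

Result:
category  | avg_stock
----------+----------
Furniture | 341      
Kitchen   | 307.5    
Sports    | 316.5    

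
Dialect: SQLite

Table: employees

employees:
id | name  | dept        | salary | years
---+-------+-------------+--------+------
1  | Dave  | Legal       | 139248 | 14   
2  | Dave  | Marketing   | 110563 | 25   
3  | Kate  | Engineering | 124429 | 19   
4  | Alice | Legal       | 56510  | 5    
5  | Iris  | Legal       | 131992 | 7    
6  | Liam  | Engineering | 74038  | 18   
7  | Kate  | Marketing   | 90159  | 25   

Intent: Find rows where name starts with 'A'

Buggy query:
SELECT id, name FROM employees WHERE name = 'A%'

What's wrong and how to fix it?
Bug: '=' compares the literal string including the % character; pattern matching needs LIKE

Fix: Replace '=' with LIKE so 'A%' is treated as a pattern

Corrected query:
SELECT id, name FROM employees WHERE name LIKE 'A%'

Result:
id | name 
---+------
4  | Alice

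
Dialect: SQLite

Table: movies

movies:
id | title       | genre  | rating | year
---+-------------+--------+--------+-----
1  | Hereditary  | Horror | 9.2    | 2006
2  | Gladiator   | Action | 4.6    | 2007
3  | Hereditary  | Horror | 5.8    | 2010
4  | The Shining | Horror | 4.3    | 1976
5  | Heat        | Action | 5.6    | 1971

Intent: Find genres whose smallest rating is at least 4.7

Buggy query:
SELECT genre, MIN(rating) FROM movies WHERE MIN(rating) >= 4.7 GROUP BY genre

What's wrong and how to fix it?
Bug: Aggregates like MIN are computed per group after WHERE runs

Fix: Use HAVING for the per-group MIN condition

Corrected query:
SELECT genre, MIN(rating) FROM movies GROUP BY genre HAVING MIN(rating) >= 4.7

Result:
(no rows)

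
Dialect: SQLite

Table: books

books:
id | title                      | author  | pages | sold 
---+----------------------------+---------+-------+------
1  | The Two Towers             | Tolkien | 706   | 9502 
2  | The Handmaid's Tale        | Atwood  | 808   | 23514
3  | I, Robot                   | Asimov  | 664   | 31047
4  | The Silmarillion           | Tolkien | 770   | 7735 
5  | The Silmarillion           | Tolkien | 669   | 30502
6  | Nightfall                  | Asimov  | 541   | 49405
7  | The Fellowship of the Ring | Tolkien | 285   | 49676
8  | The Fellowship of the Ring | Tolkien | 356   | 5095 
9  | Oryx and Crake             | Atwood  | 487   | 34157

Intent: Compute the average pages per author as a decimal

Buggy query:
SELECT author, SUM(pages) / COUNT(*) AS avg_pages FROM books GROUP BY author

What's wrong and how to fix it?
Bug: SUM(pages) and COUNT(*) are both integers; the division truncates the fractional part

Fix: Cast one side to REAL so the division keeps the fractional part

Corrected query:
SELECT author, SUM(pages) * 1.0 / COUNT(*) AS avg_pages FROM books GROUP BY author

Result:
author  | avg_pages
--------+----------
Asimov  | 602.5    
Atwood  | 647.5    
Tolkien | 557.2    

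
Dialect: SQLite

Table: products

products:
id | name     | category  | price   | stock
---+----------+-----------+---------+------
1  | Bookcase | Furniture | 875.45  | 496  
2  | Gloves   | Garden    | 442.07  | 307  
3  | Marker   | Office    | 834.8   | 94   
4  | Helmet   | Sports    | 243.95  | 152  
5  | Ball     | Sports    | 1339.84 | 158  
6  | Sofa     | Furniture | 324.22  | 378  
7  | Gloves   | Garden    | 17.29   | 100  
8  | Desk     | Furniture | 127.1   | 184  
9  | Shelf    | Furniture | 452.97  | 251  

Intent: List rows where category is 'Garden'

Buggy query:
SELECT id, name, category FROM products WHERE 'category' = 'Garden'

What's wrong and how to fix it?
Bug: Single quotes denote string literals in SQL; the column name is being compared as a constant string

Fix: Remove the quotes around the column name (or use double quotes for an identifier)

Corrected query:
SELECT id, name, category FROM products WHERE category = 'Garden'

Result:
id | name   | category
---+--------+---------
2  | Gloves | Garden  
7  | Gloves | Garden  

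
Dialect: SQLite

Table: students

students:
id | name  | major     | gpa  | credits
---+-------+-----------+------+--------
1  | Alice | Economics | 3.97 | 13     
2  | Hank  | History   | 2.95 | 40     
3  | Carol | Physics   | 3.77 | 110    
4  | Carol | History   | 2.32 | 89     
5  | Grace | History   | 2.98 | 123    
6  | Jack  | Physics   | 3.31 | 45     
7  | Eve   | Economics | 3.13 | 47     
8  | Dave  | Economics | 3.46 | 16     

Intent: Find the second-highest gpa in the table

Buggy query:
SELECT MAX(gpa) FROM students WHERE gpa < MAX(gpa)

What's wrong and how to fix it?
Bug: The inner MAX is an aggregate inside WHERE, which is not allowed

Fix: Compute the overall MAX in a subquery, then take MAX of rows below it

Corrected query:
SELECT MAX(gpa) FROM students WHERE gpa < (SELECT MAX(gpa) FROM students)

Result:
MAX(gpa)
--------
3.77    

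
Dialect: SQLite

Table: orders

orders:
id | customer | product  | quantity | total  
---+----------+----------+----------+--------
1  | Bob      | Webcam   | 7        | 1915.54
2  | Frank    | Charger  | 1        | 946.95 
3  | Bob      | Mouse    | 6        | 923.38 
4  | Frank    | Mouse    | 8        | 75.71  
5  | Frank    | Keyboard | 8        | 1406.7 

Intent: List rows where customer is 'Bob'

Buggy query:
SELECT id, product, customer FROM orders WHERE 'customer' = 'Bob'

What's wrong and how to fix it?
Bug: Single quotes denote string literals in SQL; the column name is being compared as a constant string

Fix: Reference the column as customer without single quotes

Corrected query:
SELECT id, product, customer FROM orders WHERE customer = 'Bob'

Result:
id | product | customer
---+---------+---------
1  | Webcam  | Bob     
3  | Mouse   | Bob     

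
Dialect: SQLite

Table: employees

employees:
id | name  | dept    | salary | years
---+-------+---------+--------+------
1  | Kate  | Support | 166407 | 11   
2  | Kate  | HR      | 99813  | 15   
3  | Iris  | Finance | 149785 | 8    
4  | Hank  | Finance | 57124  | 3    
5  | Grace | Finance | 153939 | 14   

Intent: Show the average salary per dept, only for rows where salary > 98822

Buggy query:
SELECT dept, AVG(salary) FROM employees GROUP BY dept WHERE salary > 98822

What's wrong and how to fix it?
Bug: WHERE cannot follow GROUP BY

Fix: Place WHERE between FROM and GROUP BY

Corrected query:
SELECT dept, AVG(salary) FROM employees WHERE salary > 98822 GROUP BY dept

Result:
dept    | AVG(salary)
--------+------------
Finance | 151862     
HR      | 99813      
Support | 166407     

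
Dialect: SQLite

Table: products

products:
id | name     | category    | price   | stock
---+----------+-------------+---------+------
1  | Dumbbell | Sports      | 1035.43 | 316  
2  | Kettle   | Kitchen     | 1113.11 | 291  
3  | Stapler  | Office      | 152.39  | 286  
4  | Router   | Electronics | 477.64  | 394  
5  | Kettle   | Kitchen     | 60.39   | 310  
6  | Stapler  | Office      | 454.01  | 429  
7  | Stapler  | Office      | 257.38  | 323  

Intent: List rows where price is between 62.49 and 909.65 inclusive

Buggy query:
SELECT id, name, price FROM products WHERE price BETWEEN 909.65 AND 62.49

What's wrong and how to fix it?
Bug: The bounds are reversed; BETWEEN a AND b requires a <= b to match anything

Fix: Swap the bounds so the smaller value comes first

Corrected query:
SELECT id, name, price FROM products WHERE price BETWEEN 62.49 AND 909.65

Result:
id | name    | price 
---+---------+-------
3  | Stapler | 152.39
4  | Router  | 477.64
6  | Stapler | 454.01
7  | Stapler | 257.38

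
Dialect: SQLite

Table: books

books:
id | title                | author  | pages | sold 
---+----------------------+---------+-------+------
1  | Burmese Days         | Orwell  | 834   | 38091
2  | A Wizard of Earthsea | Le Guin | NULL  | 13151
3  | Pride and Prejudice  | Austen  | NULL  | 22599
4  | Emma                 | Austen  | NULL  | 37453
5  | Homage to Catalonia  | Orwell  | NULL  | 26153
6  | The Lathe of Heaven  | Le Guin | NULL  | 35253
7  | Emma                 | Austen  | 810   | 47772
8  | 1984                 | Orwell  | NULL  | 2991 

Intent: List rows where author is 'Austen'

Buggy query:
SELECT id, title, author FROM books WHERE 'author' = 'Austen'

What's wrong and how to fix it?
Bug: 'author' in single quotes is a string literal, not the column; the comparison is literal-vs-literal and never true

Fix: Remove the quotes around the column name (or use double quotes for an identifier)

Corrected query:
SELECT id, title, author FROM books WHERE author = 'Austen'

Result:
id | title               | author
---+---------------------+-------
3  | Pride and Prejudice | Austen
4  | Emma                | Austen
7  | Emma                | Austen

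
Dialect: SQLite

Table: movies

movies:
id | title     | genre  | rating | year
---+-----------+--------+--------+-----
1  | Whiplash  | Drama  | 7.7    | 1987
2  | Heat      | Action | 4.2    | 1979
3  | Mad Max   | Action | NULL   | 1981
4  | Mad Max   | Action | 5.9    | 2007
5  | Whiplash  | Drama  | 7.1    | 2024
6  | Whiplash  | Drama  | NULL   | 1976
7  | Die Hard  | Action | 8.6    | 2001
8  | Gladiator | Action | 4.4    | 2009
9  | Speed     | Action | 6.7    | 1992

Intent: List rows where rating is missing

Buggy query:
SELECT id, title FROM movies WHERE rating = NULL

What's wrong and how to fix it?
Bug: '= NULL' is always unknown in SQL three-valued logic, so no rows match

Fix: Replace '= NULL' with 'IS NULL'

Corrected query:
SELECT id, title FROM movies WHERE rating IS NULL

Result:
id | title   
---+---------
3  | Mad Max 
6  | Whiplash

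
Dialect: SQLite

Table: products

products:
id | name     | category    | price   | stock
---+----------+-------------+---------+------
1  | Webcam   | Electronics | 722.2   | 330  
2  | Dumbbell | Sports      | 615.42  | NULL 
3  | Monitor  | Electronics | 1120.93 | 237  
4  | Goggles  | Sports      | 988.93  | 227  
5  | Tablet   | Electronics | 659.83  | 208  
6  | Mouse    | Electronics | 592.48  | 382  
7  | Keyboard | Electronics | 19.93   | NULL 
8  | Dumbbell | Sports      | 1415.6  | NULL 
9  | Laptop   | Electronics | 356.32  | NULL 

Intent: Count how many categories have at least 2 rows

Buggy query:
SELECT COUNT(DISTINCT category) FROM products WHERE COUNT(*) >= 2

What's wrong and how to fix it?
Bug: COUNT(*) cannot appear in WHERE; the per-group count doesn't exist yet

Fix: Use a subquery that GROUPs and filters with HAVING, then count its rows

Corrected query:
SELECT COUNT(*) FROM (SELECT category FROM products GROUP BY category HAVING COUNT(*) >= 2)

Result:
COUNT(*)
--------
2       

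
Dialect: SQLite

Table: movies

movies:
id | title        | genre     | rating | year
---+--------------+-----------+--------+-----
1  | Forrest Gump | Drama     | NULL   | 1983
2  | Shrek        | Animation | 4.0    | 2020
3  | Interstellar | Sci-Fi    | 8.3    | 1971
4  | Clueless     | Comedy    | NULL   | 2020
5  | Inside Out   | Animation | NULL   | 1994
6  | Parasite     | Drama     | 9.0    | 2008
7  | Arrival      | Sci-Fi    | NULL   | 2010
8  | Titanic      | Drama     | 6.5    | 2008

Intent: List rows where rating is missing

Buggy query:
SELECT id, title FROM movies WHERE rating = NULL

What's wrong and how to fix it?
Bug: '= NULL' is always unknown in SQL three-valued logic, so no rows match

Fix: Replace '= NULL' with 'IS NULL'

Corrected query:
SELECT id, title FROM movies WHERE rating IS NULL

Result:
id | title       
---+-------------
1  | Forrest Gump
4  | Clueless    
5  | Inside Out  
7  | Arrival     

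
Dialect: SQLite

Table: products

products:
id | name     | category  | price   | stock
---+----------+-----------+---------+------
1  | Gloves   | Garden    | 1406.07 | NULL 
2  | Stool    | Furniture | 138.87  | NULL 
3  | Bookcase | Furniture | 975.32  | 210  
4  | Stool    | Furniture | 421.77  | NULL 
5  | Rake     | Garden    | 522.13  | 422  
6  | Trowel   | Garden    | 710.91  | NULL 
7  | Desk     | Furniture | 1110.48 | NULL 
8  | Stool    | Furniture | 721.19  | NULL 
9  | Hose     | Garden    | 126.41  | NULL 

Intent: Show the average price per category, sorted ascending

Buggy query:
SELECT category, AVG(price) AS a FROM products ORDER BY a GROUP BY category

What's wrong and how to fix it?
Bug: ORDER BY appears before GROUP BY; SQL clause order requires GROUP BY first

Fix: Reorder: SELECT … FROM … GROUP BY … ORDER BY …

Corrected query:
SELECT category, AVG(price) AS a FROM products GROUP BY category ORDER BY a

Result:
category  | a      
----------+--------
Furniture | 673.526
Garden    | 691.38 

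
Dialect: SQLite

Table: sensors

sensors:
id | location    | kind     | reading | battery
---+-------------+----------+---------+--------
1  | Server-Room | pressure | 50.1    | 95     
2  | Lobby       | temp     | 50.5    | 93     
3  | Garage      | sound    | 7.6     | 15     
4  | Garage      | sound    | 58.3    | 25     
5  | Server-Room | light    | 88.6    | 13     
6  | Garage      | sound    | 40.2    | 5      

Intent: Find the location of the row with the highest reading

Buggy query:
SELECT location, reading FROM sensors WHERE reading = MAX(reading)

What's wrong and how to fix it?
Bug: WHERE is evaluated per row; an aggregate over the whole table isn't defined there

Fix: Use a subquery: WHERE reading = (SELECT MAX(reading) FROM sensors)

Corrected query:
SELECT location, reading FROM sensors WHERE reading = (SELECT MAX(reading) FROM sensors)

Result:
location    | reading
------------+--------
Server-Room | 88.6   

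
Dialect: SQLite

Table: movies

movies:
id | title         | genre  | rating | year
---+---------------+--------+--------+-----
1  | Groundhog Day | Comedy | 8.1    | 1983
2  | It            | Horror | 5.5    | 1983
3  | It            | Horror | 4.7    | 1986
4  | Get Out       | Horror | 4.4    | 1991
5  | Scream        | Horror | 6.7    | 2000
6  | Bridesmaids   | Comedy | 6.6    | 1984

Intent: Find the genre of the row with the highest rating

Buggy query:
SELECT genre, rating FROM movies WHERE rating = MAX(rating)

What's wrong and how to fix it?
Bug: WHERE is evaluated per row; an aggregate over the whole table isn't defined there

Fix: Wrap MAX in a scalar subquery so WHERE compares against a single value

Corrected query:
SELECT genre, rating FROM movies WHERE rating = (SELECT MAX(rating) FROM movies)

Result:
genre  | rating
-------+-------
Comedy | 8.1   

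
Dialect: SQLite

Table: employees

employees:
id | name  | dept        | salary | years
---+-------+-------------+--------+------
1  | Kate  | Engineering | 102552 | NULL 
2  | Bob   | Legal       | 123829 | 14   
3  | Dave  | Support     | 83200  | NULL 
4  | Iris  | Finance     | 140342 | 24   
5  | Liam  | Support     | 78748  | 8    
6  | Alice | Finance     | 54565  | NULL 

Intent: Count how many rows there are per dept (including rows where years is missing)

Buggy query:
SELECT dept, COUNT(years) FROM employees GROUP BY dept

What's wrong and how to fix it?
Bug: COUNT(years) skips NULLs, so groups with missing years are undercounted

Fix: Replace COUNT(years) with COUNT(*)

Corrected query:
SELECT dept, COUNT(*) FROM employees GROUP BY dept

Result:
dept        | COUNT(*)
------------+---------
Engineering | 1       
Finance     | 2       
Legal       | 1       
Support     | 2       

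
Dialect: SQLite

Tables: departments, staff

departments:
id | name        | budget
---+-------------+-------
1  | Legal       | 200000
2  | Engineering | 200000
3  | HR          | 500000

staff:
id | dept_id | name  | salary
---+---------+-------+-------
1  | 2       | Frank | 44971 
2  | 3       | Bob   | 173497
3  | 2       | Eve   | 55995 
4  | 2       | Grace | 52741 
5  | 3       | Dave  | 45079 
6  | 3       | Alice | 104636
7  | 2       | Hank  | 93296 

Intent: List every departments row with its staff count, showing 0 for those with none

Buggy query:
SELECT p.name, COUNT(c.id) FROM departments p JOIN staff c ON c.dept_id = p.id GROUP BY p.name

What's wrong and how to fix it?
Bug: INNER JOIN drops departments rows that have no matching staff rows

Fix: Use LEFT JOIN so parents without children still appear (COUNT(c.id) gives 0)

Corrected query:
SELECT p.name, COUNT(c.id) FROM departments p LEFT JOIN staff c ON c.dept_id = p.id GROUP BY p.name

Result:
name        | COUNT(c.id)
------------+------------
Engineering | 4          
HR          | 3          
Legal       | 0          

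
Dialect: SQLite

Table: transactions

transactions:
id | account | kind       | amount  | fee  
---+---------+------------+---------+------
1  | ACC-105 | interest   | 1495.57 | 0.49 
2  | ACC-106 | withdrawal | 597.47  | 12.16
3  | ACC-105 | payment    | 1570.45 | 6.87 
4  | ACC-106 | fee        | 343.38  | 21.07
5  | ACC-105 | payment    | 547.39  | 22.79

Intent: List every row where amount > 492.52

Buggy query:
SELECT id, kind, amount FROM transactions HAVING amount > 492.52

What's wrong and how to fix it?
Bug: HAVING filters the output of aggregation, but this query has no GROUP BY and no aggregate functions, so SQLite rejects it (HAVING clause on a non-aggregate query); the condition here is per row

Fix: Replace HAVING with WHERE since the condition applies to individual rows

Corrected query:
SELECT id, kind, amount FROM transactions WHERE amount > 492.52

Result:
id | kind       | amount 
---+------------+--------
1  | interest   | 1495.57
2  | withdrawal | 597.47 
3  | payment    | 1570.45
5  | payment    | 547.39 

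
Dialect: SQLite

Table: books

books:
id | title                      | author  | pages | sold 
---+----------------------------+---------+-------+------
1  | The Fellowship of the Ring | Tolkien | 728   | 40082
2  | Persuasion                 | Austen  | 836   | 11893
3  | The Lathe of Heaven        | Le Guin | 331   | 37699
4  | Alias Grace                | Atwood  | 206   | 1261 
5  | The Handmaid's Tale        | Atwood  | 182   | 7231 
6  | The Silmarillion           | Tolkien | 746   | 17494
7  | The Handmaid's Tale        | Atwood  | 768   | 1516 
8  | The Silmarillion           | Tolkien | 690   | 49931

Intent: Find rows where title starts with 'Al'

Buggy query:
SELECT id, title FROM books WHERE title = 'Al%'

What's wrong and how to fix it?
Bug: Wildcards only work with LIKE; '=' treats '%' as a literal character

Fix: Replace '=' with LIKE so 'Al%' is treated as a pattern

Corrected query:
SELECT id, title FROM books WHERE title LIKE 'Al%'

Result:
id | title      
---+------------
4  | Alias Grace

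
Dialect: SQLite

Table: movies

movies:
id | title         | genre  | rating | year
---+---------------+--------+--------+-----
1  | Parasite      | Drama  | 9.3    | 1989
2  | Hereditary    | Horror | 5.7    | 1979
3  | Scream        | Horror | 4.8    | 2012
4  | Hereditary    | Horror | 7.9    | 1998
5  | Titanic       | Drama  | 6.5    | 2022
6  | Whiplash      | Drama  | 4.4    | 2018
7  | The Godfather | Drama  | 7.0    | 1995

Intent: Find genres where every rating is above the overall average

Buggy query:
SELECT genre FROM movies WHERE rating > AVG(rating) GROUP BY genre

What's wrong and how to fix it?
Bug: WHERE evaluates per row before aggregation, so AVG() is unavailable

Fix: Use a subquery for AVG and a HAVING MIN(...) filter so the condition holds for every row in the group

Corrected query:
SELECT genre FROM movies GROUP BY genre HAVING MIN(rating) > (SELECT AVG(rating) FROM movies)

Result:
(no rows)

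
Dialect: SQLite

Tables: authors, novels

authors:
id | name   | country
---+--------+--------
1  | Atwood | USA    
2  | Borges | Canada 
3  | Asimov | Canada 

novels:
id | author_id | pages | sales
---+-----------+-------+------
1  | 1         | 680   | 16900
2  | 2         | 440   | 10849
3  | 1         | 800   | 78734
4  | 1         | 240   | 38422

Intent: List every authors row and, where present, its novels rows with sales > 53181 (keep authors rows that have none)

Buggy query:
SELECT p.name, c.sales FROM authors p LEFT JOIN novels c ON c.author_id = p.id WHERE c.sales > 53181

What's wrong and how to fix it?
Bug: Filtering c.sales in WHERE discards the NULL rows produced by LEFT JOIN, turning it into an inner join

Fix: Move the right-table condition into the ON clause so unmatched parents are kept

Corrected query:
SELECT p.name, c.sales FROM authors p LEFT JOIN novels c ON c.author_id = p.id AND c.sales > 53181

Result:
name   | sales
-------+------
Atwood | 78734
Borges | NULL 
Asimov | NULL 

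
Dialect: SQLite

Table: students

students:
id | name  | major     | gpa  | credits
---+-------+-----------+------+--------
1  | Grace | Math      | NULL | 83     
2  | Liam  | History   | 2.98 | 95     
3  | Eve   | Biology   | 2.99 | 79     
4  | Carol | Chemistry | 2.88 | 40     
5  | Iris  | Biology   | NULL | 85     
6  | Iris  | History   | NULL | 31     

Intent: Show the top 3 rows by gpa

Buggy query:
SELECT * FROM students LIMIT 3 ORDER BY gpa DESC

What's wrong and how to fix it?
Bug: LIMIT must come after ORDER BY

Fix: Swap the clauses: ORDER BY first, then LIMIT

Corrected query:
SELECT * FROM students ORDER BY gpa DESC LIMIT 3

Result:
id | name  | major     | gpa  | credits
---+-------+-----------+------+--------
3  | Eve   | Biology   | 2.99 | 79     
2  | Liam  | History   | 2.98 | 95     
4  | Carol | Chemistry | 2.88 | 40     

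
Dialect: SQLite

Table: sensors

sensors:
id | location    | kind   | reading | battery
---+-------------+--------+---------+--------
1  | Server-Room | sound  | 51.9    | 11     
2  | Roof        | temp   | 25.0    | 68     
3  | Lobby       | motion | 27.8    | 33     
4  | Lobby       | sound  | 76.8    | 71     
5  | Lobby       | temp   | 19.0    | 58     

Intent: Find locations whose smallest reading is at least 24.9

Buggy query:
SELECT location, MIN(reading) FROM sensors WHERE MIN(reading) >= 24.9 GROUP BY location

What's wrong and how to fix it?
Bug: MIN() in WHERE is a misuse of aggregate

Fix: Use HAVING for the per-group MIN condition

Corrected query:
SELECT location, MIN(reading) FROM sensors GROUP BY location HAVING MIN(reading) >= 24.9

Result:
location    | MIN(reading)
------------+-------------
Roof        | 25          
Server-Room | 51.9        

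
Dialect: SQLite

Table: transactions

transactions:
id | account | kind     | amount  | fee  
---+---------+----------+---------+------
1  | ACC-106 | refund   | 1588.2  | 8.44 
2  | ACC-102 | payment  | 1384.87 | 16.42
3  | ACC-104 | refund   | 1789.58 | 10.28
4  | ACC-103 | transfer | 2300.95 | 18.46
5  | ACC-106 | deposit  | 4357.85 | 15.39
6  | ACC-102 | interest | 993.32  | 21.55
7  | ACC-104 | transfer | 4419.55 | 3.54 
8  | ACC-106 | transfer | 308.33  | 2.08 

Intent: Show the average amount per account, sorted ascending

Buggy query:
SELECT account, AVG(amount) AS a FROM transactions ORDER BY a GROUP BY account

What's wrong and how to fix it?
Bug: GROUP BY must precede ORDER BY

Fix: Move ORDER BY to the end, after GROUP BY

Corrected query:
SELECT account, AVG(amount) AS a FROM transactions GROUP BY account ORDER BY a

Result:
account | a          
--------+------------
ACC-102 | 1189.095   
ACC-106 | 2084.793333
ACC-103 | 2300.95    
ACC-104 | 3104.565   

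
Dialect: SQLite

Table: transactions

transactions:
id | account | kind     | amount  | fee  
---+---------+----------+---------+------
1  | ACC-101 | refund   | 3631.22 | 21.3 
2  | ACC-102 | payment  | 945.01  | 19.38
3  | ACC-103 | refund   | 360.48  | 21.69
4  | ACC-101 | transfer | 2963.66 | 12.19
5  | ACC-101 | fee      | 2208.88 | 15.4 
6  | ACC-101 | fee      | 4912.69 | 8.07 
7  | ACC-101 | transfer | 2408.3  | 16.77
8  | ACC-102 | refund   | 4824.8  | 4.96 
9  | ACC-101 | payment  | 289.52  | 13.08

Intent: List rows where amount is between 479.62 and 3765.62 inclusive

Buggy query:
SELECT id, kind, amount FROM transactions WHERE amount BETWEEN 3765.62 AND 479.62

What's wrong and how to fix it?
Bug: BETWEEN expects the lower bound first; with 3765.62 AND 479.62 the range is empty

Fix: Write BETWEEN 479.62 AND 3765.62

Corrected query:
SELECT id, kind, amount FROM transactions WHERE amount BETWEEN 479.62 AND 3765.62

Result:
id | kind     | amount 
---+----------+--------
1  | refund   | 3631.22
2  | payment  | 945.01 
4  | transfer | 2963.66
5  | fee      | 2208.88
7  | transfer | 2408.3 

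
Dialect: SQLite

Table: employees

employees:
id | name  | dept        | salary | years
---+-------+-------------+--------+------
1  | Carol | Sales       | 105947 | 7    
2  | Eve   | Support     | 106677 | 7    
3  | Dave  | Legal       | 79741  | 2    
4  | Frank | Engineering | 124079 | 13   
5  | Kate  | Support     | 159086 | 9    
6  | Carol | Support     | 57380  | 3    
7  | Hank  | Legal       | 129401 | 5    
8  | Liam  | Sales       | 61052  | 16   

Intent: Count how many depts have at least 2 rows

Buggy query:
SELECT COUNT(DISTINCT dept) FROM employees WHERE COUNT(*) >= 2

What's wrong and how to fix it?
Bug: COUNT(*) cannot appear in WHERE; the per-group count doesn't exist yet

Fix: Group first with HAVING COUNT(*) >= 2, then COUNT the resulting groups

Corrected query:
SELECT COUNT(*) FROM (SELECT dept FROM employees GROUP BY dept HAVING COUNT(*) >= 2)

Result:
COUNT(*)
--------
3       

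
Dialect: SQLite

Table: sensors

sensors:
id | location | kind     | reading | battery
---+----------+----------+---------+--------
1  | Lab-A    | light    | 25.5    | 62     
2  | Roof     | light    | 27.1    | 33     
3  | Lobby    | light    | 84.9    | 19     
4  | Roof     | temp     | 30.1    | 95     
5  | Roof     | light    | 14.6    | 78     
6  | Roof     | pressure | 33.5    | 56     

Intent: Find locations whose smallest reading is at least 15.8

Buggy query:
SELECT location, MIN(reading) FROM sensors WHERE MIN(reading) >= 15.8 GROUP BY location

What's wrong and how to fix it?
Bug: Aggregates like MIN are computed per group after WHERE runs

Fix: Use HAVING for the per-group MIN condition

Corrected query:
SELECT location, MIN(reading) FROM sensors GROUP BY location HAVING MIN(reading) >= 15.8

Result:
location | MIN(reading)
---------+-------------
Lab-A    | 25.5        
Lobby    | 84.9        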